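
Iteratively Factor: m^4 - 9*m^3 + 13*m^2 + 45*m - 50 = (m + 2)*(m^3 - 11*m^2 + 35*m - 25) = (m - 5)*(m + 2)*(m^2 - 6*m + 5) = (m - 5)^2*(m + 2)*(m - 1)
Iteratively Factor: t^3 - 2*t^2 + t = (t - 1)*(t^2 - t) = (t - 1)^2*(t)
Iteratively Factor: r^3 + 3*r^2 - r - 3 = (r + 3)*(r^2 - 1) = (r + 1)*(r + 3)*(r - 1)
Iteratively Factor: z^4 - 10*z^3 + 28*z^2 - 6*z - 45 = (z - 3)*(z^3 - 7*z^2 + 7*z + 15) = (z - 3)^2*(z^2 - 4*z - 5) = (z - 3)^2*(z + 1)*(z - 5)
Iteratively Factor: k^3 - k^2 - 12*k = (k)*(k^2 - k - 12) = k*(k + 3)*(k - 4)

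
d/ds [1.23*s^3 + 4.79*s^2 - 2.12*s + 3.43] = 3.69*s^2 + 9.58*s - 2.12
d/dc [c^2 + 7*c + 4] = 2*c + 7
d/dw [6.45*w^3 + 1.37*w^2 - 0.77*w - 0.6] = 19.35*w^2 + 2.74*w - 0.77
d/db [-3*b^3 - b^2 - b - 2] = -9*b^2 - 2*b - 1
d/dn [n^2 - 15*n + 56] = 2*n - 15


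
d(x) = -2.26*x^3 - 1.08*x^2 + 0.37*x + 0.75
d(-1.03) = 1.69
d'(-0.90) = -3.18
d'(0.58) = -3.16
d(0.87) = -1.23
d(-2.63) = 33.42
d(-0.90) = 1.19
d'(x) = -6.78*x^2 - 2.16*x + 0.37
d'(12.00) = -1001.87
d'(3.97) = -115.06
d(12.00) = -4055.61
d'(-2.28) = -29.95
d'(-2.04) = -23.44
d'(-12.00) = -950.03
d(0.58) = 0.16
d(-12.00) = 3746.07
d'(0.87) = -6.64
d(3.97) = -156.21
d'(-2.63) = -40.85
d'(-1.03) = -4.60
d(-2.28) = 21.08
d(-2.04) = 14.69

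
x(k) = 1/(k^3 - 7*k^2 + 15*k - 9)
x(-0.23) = -0.08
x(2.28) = 1.51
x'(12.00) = 0.00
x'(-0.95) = -0.03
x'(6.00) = -0.02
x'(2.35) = 4.10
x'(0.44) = -0.70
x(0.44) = -0.27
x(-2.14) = -0.01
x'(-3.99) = -0.00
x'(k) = (-3*k^2 + 14*k - 15)/(k^3 - 7*k^2 + 15*k - 9)^2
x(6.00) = 0.02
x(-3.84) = -0.00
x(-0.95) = -0.03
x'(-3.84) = -0.00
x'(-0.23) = -0.11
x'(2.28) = 3.01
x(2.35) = 1.75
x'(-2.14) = -0.01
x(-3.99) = -0.00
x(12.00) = 0.00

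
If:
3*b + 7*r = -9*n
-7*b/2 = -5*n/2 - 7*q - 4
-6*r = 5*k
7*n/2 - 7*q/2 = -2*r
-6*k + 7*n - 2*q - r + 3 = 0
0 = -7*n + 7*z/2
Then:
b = 9349/8465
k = 2016/1693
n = 3417/8465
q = -1383/8465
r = -1680/1693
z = 6834/8465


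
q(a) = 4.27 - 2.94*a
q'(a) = -2.94000000000000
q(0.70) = 2.21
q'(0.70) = -2.94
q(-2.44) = 11.44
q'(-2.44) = -2.94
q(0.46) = 2.92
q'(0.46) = -2.94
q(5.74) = -12.61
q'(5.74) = -2.94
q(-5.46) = 20.32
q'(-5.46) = -2.94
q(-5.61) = 20.76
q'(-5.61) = -2.94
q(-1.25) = 7.94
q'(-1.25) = -2.94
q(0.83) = 1.83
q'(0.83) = -2.94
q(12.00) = -31.01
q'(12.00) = -2.94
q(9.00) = -22.19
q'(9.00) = -2.94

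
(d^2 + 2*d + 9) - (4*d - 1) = d^2 - 2*d + 10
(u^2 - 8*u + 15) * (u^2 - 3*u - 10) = u^4 - 11*u^3 + 29*u^2 + 35*u - 150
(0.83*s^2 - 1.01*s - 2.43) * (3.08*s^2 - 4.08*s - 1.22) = 2.5564*s^4 - 6.4972*s^3 - 4.3762*s^2 + 11.1466*s + 2.9646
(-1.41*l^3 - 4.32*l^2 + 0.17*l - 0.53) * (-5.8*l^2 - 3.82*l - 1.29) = 8.178*l^5 + 30.4422*l^4 + 17.3353*l^3 + 7.9974*l^2 + 1.8053*l + 0.6837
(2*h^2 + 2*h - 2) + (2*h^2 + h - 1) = 4*h^2 + 3*h - 3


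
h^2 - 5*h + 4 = (h - 4)*(h - 1)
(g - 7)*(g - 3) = g^2 - 10*g + 21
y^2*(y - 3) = y^3 - 3*y^2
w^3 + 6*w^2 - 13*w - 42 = (w - 3)*(w + 2)*(w + 7)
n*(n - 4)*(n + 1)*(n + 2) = n^4 - n^3 - 10*n^2 - 8*n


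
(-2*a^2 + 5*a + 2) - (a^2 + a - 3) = -3*a^2 + 4*a + 5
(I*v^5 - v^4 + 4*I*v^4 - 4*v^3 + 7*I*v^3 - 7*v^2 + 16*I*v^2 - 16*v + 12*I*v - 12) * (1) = I*v^5 - v^4 + 4*I*v^4 - 4*v^3 + 7*I*v^3 - 7*v^2 + 16*I*v^2 - 16*v + 12*I*v - 12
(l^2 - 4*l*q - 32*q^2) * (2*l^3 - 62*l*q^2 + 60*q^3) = 2*l^5 - 8*l^4*q - 126*l^3*q^2 + 308*l^2*q^3 + 1744*l*q^4 - 1920*q^5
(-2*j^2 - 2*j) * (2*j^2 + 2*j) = -4*j^4 - 8*j^3 - 4*j^2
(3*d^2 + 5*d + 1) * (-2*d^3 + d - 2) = -6*d^5 - 10*d^4 + d^3 - d^2 - 9*d - 2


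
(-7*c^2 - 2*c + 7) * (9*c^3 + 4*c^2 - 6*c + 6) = -63*c^5 - 46*c^4 + 97*c^3 - 2*c^2 - 54*c + 42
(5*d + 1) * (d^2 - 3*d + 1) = 5*d^3 - 14*d^2 + 2*d + 1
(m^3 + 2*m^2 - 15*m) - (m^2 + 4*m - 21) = m^3 + m^2 - 19*m + 21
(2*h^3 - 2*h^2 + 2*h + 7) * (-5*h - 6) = -10*h^4 - 2*h^3 + 2*h^2 - 47*h - 42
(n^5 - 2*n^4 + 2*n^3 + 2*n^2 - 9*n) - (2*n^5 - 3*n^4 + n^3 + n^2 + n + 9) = -n^5 + n^4 + n^3 + n^2 - 10*n - 9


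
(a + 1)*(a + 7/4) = a^2 + 11*a/4 + 7/4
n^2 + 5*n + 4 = (n + 1)*(n + 4)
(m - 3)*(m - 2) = m^2 - 5*m + 6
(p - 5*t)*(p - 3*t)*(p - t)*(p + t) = p^4 - 8*p^3*t + 14*p^2*t^2 + 8*p*t^3 - 15*t^4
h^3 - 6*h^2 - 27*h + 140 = (h - 7)*(h - 4)*(h + 5)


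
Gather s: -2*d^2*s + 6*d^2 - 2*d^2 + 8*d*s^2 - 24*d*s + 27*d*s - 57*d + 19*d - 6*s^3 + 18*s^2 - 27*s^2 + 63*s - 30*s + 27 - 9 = 4*d^2 - 38*d - 6*s^3 + s^2*(8*d - 9) + s*(-2*d^2 + 3*d + 33) + 18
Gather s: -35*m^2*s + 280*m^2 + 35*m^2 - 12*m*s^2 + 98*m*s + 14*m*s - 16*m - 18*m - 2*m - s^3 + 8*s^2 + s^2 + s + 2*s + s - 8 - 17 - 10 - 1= 315*m^2 - 36*m - s^3 + s^2*(9 - 12*m) + s*(-35*m^2 + 112*m + 4) - 36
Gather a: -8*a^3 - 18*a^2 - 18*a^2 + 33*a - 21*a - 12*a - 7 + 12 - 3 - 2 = -8*a^3 - 36*a^2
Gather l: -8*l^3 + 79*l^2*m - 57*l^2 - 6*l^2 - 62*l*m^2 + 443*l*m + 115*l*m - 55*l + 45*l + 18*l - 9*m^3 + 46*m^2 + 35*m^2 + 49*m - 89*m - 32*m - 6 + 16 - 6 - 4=-8*l^3 + l^2*(79*m - 63) + l*(-62*m^2 + 558*m + 8) - 9*m^3 + 81*m^2 - 72*m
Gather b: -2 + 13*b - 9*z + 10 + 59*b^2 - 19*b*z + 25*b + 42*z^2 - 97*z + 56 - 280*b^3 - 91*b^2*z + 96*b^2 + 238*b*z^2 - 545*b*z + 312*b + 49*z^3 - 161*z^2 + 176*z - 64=-280*b^3 + b^2*(155 - 91*z) + b*(238*z^2 - 564*z + 350) + 49*z^3 - 119*z^2 + 70*z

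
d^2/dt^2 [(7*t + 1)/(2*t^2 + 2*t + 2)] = ((2*t + 1)^2*(7*t + 1) - (21*t + 8)*(t^2 + t + 1))/(t^2 + t + 1)^3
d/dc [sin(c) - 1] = cos(c)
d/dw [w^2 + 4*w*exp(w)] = 4*w*exp(w) + 2*w + 4*exp(w)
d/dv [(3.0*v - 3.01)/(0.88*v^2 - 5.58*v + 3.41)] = (-2.64*v^2 + 5.2976*v - 6.5658)/(0.7744*v^4 - 9.8208*v^3 + 37.138*v^2 - 38.0556*v + 11.6281)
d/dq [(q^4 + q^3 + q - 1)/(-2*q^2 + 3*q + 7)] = (-4*q^5 + 7*q^4 + 34*q^3 + 23*q^2 - 4*q + 10)/(4*q^4 - 12*q^3 - 19*q^2 + 42*q + 49)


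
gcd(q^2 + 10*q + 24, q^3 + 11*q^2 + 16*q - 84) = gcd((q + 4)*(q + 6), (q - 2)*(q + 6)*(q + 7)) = q + 6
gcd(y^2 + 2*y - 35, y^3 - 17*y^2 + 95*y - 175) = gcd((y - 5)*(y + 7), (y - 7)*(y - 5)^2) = y - 5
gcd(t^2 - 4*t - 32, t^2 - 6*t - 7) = 1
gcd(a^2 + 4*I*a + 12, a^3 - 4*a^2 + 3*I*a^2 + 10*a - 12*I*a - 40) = a - 2*I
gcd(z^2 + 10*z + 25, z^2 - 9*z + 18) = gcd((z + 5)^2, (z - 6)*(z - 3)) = 1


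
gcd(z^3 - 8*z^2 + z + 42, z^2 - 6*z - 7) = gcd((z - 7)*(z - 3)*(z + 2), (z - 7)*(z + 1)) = z - 7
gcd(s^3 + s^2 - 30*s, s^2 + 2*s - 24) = s + 6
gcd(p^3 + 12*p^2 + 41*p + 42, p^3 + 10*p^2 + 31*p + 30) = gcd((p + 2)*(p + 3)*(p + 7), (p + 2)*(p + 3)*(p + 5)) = p^2 + 5*p + 6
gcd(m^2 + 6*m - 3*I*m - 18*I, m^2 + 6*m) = m + 6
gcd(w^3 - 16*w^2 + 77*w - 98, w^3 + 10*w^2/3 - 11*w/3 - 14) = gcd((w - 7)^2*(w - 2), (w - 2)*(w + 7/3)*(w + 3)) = w - 2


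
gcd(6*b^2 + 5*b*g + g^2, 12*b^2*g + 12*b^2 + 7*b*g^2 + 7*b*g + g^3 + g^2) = 3*b + g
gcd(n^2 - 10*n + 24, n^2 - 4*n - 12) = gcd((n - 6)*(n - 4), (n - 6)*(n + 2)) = n - 6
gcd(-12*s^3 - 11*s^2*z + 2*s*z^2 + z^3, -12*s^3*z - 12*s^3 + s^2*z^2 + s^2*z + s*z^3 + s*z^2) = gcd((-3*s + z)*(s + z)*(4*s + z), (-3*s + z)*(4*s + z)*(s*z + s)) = -12*s^2 + s*z + z^2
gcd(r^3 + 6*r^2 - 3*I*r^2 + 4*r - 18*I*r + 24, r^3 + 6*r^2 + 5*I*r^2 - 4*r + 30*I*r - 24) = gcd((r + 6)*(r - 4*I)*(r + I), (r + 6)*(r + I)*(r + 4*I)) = r^2 + r*(6 + I) + 6*I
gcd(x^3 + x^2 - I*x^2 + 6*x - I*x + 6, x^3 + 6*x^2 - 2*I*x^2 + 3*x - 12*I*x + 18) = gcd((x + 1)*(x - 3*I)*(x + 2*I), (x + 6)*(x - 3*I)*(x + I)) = x - 3*I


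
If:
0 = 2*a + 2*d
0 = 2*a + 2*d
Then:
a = -d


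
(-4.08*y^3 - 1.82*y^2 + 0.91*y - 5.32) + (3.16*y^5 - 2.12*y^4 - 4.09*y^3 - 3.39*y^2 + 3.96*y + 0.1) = 3.16*y^5 - 2.12*y^4 - 8.17*y^3 - 5.21*y^2 + 4.87*y - 5.22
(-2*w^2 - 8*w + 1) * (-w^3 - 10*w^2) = 2*w^5 + 28*w^4 + 79*w^3 - 10*w^2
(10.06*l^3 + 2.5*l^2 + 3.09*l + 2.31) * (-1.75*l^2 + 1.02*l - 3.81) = -17.605*l^5 + 5.8862*l^4 - 41.1861*l^3 - 10.4157*l^2 - 9.4167*l - 8.8011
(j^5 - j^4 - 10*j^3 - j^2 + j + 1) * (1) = j^5 - j^4 - 10*j^3 - j^2 + j + 1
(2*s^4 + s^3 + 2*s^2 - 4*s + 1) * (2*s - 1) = 4*s^5 + 3*s^3 - 10*s^2 + 6*s - 1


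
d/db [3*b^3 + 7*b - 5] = 9*b^2 + 7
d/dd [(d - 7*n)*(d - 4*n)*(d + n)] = 3*d^2 - 20*d*n + 17*n^2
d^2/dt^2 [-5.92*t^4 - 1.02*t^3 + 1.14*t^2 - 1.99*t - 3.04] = -71.04*t^2 - 6.12*t + 2.28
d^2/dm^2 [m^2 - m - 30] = 2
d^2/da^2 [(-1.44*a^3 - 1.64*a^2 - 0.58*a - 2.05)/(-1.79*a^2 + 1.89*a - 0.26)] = (-1.4210854715202e-14*a^5 + 1.06581410364015e-14*a^4 + 23.76062*a^3 + 30.585198*a^2 - 42.647658*a + 13.529222)/(5.735339*a^6 - 18.167247*a^5 + 21.681375*a^4 - 12.028905*a^3 + 3.14925*a^2 - 0.383292*a + 0.017576)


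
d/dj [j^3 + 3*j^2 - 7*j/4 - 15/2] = 3*j^2 + 6*j - 7/4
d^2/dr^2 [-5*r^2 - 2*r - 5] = -10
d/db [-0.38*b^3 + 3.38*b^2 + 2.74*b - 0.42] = -1.14*b^2 + 6.76*b + 2.74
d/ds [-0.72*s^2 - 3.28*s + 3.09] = -1.44*s - 3.28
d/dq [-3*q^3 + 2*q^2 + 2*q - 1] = -9*q^2 + 4*q + 2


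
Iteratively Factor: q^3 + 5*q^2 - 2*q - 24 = (q + 4)*(q^2 + q - 6) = (q + 3)*(q + 4)*(q - 2)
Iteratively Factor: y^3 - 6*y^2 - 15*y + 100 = (y - 5)*(y^2 - y - 20) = (y - 5)^2*(y + 4)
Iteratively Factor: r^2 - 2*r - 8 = (r + 2)*(r - 4)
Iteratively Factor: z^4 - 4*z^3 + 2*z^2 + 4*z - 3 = (z + 1)*(z^3 - 5*z^2 + 7*z - 3) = (z - 3)*(z + 1)*(z^2 - 2*z + 1) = (z - 3)*(z - 1)*(z + 1)*(z - 1)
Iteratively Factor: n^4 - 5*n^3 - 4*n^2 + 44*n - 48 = (n + 3)*(n^3 - 8*n^2 + 20*n - 16) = (n - 2)*(n + 3)*(n^2 - 6*n + 8) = (n - 2)^2*(n + 3)*(n - 4)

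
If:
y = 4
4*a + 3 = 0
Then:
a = -3/4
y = 4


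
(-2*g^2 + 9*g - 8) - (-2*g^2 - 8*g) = 17*g - 8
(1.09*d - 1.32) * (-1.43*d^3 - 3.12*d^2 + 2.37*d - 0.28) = -1.5587*d^4 - 1.5132*d^3 + 6.7017*d^2 - 3.4336*d + 0.3696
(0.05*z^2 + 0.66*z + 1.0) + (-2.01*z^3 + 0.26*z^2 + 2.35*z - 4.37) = -2.01*z^3 + 0.31*z^2 + 3.01*z - 3.37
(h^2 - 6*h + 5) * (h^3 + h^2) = h^5 - 5*h^4 - h^3 + 5*h^2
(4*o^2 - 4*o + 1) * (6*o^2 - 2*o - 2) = 24*o^4 - 32*o^3 + 6*o^2 + 6*o - 2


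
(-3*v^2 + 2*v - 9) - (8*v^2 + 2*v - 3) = -11*v^2 - 6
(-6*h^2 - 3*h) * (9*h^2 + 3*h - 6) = -54*h^4 - 45*h^3 + 27*h^2 + 18*h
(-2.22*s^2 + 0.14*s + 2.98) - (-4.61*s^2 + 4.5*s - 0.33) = 2.39*s^2 - 4.36*s + 3.31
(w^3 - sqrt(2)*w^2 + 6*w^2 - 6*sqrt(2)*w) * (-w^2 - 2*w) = -w^5 - 8*w^4 + sqrt(2)*w^4 - 12*w^3 + 8*sqrt(2)*w^3 + 12*sqrt(2)*w^2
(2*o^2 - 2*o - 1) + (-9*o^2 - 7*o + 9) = -7*o^2 - 9*o + 8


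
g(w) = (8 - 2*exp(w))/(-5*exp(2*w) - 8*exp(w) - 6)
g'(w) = (8 - 2*exp(w))*(10*exp(2*w) + 8*exp(w))/(-5*exp(2*w) - 8*exp(w) - 6)^2 - 2*exp(w)/(-5*exp(2*w) - 8*exp(w) - 6) = (-10*exp(2*w) + 80*exp(w) + 76)*exp(w)/(25*exp(4*w) + 80*exp(3*w) + 124*exp(2*w) + 96*exp(w) + 36)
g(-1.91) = -1.06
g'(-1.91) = 0.24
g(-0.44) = -0.51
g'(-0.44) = 0.45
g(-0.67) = -0.61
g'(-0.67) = 0.45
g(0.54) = -0.13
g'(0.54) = 0.27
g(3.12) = 0.01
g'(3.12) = -0.01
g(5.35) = 0.00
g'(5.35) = -0.00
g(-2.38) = -1.15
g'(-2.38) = 0.17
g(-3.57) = -1.28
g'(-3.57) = 0.06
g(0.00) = -0.32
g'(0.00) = 0.40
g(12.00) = 0.00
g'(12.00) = 0.00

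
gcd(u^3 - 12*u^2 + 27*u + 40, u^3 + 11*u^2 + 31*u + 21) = u + 1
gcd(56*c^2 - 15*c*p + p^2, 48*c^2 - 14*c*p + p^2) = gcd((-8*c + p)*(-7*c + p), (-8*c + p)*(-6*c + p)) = -8*c + p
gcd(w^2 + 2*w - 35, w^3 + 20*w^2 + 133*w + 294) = w + 7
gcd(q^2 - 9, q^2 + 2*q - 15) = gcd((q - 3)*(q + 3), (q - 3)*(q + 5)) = q - 3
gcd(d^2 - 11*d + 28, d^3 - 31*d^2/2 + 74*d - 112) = d - 4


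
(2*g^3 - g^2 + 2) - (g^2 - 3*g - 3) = 2*g^3 - 2*g^2 + 3*g + 5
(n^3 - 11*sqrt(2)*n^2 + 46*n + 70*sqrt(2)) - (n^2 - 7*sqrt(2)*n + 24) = n^3 - 11*sqrt(2)*n^2 - n^2 + 7*sqrt(2)*n + 46*n - 24 + 70*sqrt(2)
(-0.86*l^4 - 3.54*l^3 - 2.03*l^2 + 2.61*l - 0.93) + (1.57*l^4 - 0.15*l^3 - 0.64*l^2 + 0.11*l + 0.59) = 0.71*l^4 - 3.69*l^3 - 2.67*l^2 + 2.72*l - 0.34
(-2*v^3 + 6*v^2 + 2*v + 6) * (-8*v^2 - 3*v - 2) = 16*v^5 - 42*v^4 - 30*v^3 - 66*v^2 - 22*v - 12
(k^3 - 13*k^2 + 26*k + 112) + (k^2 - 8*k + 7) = k^3 - 12*k^2 + 18*k + 119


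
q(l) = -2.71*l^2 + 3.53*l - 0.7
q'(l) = 3.53 - 5.42*l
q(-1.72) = -14.79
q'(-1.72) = 12.85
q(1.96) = -4.19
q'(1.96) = -7.09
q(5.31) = -58.37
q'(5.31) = -25.25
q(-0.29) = -1.95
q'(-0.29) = 5.10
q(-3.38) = -43.59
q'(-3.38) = 21.85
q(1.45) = -1.28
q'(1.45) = -4.33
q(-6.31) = -130.88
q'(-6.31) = 37.73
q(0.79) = 0.40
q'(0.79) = -0.75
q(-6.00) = -119.44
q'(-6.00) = 36.05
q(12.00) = -348.58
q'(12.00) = -61.51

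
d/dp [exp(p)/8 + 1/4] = exp(p)/8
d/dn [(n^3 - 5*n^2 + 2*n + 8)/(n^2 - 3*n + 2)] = (n^2 - 2*n + 7)/(n^2 - 2*n + 1)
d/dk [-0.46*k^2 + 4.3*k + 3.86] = 4.3 - 0.92*k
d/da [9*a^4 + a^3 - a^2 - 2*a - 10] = 36*a^3 + 3*a^2 - 2*a - 2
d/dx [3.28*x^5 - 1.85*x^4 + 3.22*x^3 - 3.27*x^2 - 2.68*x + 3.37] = 16.4*x^4 - 7.4*x^3 + 9.66*x^2 - 6.54*x - 2.68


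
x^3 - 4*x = x*(x - 2)*(x + 2)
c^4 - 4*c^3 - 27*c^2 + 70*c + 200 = (c - 5)^2*(c + 2)*(c + 4)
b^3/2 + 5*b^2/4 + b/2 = b*(b/2 + 1)*(b + 1/2)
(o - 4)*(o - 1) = o^2 - 5*o + 4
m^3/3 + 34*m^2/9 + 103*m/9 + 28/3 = (m/3 + 1)*(m + 4/3)*(m + 7)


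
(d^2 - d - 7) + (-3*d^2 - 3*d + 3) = -2*d^2 - 4*d - 4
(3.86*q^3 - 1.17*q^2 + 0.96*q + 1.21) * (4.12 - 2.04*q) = -7.8744*q^4 + 18.29*q^3 - 6.7788*q^2 + 1.4868*q + 4.9852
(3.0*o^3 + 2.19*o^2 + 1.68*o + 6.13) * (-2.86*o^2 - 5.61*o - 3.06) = -8.58*o^5 - 23.0934*o^4 - 26.2707*o^3 - 33.658*o^2 - 39.5301*o - 18.7578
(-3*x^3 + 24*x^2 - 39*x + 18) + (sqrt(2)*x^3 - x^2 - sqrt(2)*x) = -3*x^3 + sqrt(2)*x^3 + 23*x^2 - 39*x - sqrt(2)*x + 18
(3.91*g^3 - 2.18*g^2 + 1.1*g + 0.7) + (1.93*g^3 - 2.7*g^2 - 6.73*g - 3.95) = 5.84*g^3 - 4.88*g^2 - 5.63*g - 3.25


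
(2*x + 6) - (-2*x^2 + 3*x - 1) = 2*x^2 - x + 7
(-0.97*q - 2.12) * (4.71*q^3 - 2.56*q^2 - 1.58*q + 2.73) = -4.5687*q^4 - 7.502*q^3 + 6.9598*q^2 + 0.7015*q - 5.7876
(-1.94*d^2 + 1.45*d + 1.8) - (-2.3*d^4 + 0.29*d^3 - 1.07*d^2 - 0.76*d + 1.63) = 2.3*d^4 - 0.29*d^3 - 0.87*d^2 + 2.21*d + 0.17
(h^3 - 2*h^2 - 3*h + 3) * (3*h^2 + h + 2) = 3*h^5 - 5*h^4 - 9*h^3 + 2*h^2 - 3*h + 6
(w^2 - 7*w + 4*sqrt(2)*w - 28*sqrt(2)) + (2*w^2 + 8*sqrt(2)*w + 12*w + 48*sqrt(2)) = 3*w^2 + 5*w + 12*sqrt(2)*w + 20*sqrt(2)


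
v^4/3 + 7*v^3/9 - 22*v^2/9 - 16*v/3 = v*(v/3 + 1)*(v - 8/3)*(v + 2)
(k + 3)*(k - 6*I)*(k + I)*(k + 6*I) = k^4 + 3*k^3 + I*k^3 + 36*k^2 + 3*I*k^2 + 108*k + 36*I*k + 108*I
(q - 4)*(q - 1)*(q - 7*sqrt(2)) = q^3 - 7*sqrt(2)*q^2 - 5*q^2 + 4*q + 35*sqrt(2)*q - 28*sqrt(2)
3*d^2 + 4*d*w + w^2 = (d + w)*(3*d + w)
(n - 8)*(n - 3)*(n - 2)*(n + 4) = n^4 - 9*n^3 - 6*n^2 + 136*n - 192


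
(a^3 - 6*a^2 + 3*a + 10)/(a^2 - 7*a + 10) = a + 1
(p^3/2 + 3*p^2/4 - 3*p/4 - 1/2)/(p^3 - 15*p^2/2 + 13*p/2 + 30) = (2*p^3 + 3*p^2 - 3*p - 2)/(2*(2*p^3 - 15*p^2 + 13*p + 60))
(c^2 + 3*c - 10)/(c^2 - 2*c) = (c + 5)/c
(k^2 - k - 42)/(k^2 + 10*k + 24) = (k - 7)/(k + 4)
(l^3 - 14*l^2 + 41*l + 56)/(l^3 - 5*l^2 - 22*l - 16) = (l - 7)/(l + 2)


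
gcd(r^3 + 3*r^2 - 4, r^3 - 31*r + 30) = r - 1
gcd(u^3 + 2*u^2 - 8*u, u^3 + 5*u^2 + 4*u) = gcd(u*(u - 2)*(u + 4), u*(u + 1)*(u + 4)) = u^2 + 4*u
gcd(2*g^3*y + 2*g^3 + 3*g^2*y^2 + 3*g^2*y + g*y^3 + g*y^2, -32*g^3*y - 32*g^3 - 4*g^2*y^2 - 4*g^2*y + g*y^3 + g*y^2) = g*y + g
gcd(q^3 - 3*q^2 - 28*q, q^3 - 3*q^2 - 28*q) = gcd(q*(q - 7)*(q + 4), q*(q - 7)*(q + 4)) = q^3 - 3*q^2 - 28*q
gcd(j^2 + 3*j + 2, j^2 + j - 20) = 1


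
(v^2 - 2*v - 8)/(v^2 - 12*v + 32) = (v + 2)/(v - 8)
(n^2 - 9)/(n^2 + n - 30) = (n^2 - 9)/(n^2 + n - 30)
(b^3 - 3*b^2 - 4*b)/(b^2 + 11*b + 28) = b*(b^2 - 3*b - 4)/(b^2 + 11*b + 28)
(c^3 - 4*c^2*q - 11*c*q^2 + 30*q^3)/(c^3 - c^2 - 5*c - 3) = (-c^3 + 4*c^2*q + 11*c*q^2 - 30*q^3)/(-c^3 + c^2 + 5*c + 3)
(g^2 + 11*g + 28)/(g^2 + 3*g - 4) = (g + 7)/(g - 1)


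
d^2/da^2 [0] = 0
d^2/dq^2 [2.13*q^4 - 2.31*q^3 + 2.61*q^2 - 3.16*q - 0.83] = 25.56*q^2 - 13.86*q + 5.22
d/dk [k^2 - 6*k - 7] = 2*k - 6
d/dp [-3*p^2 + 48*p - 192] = 48 - 6*p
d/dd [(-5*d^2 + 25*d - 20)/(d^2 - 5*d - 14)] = 90*(2*d - 5)/(-d^2 + 5*d + 14)^2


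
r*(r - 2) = r^2 - 2*r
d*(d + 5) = d^2 + 5*d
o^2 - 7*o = o*(o - 7)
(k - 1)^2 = k^2 - 2*k + 1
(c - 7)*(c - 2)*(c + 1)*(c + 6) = c^4 - 2*c^3 - 43*c^2 + 44*c + 84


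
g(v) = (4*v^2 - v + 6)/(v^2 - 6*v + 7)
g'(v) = (6 - 2*v)*(4*v^2 - v + 6)/(v^2 - 6*v + 7)^2 + (8*v - 1)/(v^2 - 6*v + 7) = (-23*v^2 + 44*v + 29)/(v^4 - 12*v^3 + 50*v^2 - 84*v + 49)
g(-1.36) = 0.87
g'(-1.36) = -0.25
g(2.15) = -17.49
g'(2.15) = 10.59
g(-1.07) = 0.80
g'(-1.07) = -0.21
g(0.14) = 0.96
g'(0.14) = 0.91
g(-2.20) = 1.10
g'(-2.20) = -0.29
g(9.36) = 9.03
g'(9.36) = -1.06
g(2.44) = -16.23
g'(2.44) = -0.20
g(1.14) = 6.89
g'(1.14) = 23.13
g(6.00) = 20.57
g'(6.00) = -10.92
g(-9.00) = 2.39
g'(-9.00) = -0.11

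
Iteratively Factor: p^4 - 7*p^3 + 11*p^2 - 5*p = (p)*(p^3 - 7*p^2 + 11*p - 5) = p*(p - 1)*(p^2 - 6*p + 5) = p*(p - 5)*(p - 1)*(p - 1)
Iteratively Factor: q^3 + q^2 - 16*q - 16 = (q + 1)*(q^2 - 16) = (q + 1)*(q + 4)*(q - 4)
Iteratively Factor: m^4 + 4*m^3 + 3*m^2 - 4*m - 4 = (m - 1)*(m^3 + 5*m^2 + 8*m + 4) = (m - 1)*(m + 2)*(m^2 + 3*m + 2) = (m - 1)*(m + 2)^2*(m + 1)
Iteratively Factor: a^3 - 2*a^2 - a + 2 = (a + 1)*(a^2 - 3*a + 2) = (a - 2)*(a + 1)*(a - 1)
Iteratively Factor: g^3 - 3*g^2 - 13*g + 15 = (g - 1)*(g^2 - 2*g - 15) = (g - 1)*(g + 3)*(g - 5)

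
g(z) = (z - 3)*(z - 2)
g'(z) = 2*z - 5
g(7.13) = 21.19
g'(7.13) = 9.26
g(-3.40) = 34.56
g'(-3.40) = -11.80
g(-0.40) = 8.16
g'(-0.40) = -5.80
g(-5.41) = 62.32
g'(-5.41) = -15.82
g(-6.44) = 79.67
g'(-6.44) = -17.88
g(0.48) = 3.83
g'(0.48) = -4.04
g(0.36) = 4.33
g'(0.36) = -4.28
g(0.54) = 3.59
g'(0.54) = -3.92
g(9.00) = 42.00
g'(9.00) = 13.00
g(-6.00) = 72.00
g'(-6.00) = -17.00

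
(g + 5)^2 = g^2 + 10*g + 25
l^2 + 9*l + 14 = (l + 2)*(l + 7)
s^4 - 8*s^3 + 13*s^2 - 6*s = s*(s - 6)*(s - 1)^2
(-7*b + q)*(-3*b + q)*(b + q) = 21*b^3 + 11*b^2*q - 9*b*q^2 + q^3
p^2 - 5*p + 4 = (p - 4)*(p - 1)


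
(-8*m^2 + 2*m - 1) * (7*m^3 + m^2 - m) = -56*m^5 + 6*m^4 + 3*m^3 - 3*m^2 + m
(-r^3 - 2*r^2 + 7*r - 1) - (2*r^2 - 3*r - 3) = -r^3 - 4*r^2 + 10*r + 2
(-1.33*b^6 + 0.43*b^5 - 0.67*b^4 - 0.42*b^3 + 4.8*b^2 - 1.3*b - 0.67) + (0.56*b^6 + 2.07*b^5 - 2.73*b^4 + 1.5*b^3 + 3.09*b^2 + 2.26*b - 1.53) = -0.77*b^6 + 2.5*b^5 - 3.4*b^4 + 1.08*b^3 + 7.89*b^2 + 0.96*b - 2.2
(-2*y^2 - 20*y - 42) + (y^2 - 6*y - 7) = -y^2 - 26*y - 49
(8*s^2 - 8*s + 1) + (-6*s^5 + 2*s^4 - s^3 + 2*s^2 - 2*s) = -6*s^5 + 2*s^4 - s^3 + 10*s^2 - 10*s + 1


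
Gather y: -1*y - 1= -y - 1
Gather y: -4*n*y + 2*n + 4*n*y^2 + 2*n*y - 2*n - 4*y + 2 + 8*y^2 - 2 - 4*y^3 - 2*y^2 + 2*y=-4*y^3 + y^2*(4*n + 6) + y*(-2*n - 2)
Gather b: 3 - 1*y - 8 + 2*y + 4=y - 1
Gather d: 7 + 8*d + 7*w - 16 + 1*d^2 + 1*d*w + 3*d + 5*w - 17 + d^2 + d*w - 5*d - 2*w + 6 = 2*d^2 + d*(2*w + 6) + 10*w - 20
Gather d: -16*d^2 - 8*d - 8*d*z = -16*d^2 + d*(-8*z - 8)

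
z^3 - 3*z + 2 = (z - 1)^2*(z + 2)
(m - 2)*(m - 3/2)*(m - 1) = m^3 - 9*m^2/2 + 13*m/2 - 3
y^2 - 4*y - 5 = (y - 5)*(y + 1)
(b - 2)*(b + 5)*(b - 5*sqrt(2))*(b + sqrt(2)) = b^4 - 4*sqrt(2)*b^3 + 3*b^3 - 20*b^2 - 12*sqrt(2)*b^2 - 30*b + 40*sqrt(2)*b + 100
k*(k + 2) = k^2 + 2*k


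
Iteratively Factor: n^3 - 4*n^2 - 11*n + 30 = (n + 3)*(n^2 - 7*n + 10) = (n - 2)*(n + 3)*(n - 5)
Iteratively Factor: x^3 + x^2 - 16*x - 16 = (x + 4)*(x^2 - 3*x - 4) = (x + 1)*(x + 4)*(x - 4)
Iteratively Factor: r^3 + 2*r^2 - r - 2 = (r + 2)*(r^2 - 1) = (r - 1)*(r + 2)*(r + 1)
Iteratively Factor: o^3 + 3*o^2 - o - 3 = (o + 1)*(o^2 + 2*o - 3) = (o - 1)*(o + 1)*(o + 3)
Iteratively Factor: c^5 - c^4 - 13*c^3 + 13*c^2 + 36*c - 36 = (c + 2)*(c^4 - 3*c^3 - 7*c^2 + 27*c - 18) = (c - 2)*(c + 2)*(c^3 - c^2 - 9*c + 9) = (c - 2)*(c + 2)*(c + 3)*(c^2 - 4*c + 3) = (c - 3)*(c - 2)*(c + 2)*(c + 3)*(c - 1)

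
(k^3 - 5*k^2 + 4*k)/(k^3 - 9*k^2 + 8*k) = (k - 4)/(k - 8)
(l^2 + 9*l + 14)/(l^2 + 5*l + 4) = (l^2 + 9*l + 14)/(l^2 + 5*l + 4)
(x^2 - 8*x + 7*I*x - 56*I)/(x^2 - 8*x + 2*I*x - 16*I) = (x + 7*I)/(x + 2*I)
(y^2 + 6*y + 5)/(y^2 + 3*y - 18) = (y^2 + 6*y + 5)/(y^2 + 3*y - 18)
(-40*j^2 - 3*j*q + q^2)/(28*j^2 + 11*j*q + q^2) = (-40*j^2 - 3*j*q + q^2)/(28*j^2 + 11*j*q + q^2)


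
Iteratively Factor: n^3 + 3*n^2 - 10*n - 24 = (n - 3)*(n^2 + 6*n + 8) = (n - 3)*(n + 4)*(n + 2)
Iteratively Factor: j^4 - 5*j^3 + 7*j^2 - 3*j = (j - 3)*(j^3 - 2*j^2 + j) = j*(j - 3)*(j^2 - 2*j + 1) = j*(j - 3)*(j - 1)*(j - 1)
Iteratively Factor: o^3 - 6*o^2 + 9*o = (o - 3)*(o^2 - 3*o) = o*(o - 3)*(o - 3)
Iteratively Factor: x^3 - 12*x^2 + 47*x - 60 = (x - 3)*(x^2 - 9*x + 20) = (x - 4)*(x - 3)*(x - 5)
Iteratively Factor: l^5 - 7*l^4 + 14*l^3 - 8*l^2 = (l)*(l^4 - 7*l^3 + 14*l^2 - 8*l) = l*(l - 1)*(l^3 - 6*l^2 + 8*l) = l^2*(l - 1)*(l^2 - 6*l + 8) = l^2*(l - 2)*(l - 1)*(l - 4)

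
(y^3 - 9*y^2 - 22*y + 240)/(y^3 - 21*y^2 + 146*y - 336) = (y + 5)/(y - 7)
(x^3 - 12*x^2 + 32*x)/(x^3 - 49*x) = (x^2 - 12*x + 32)/(x^2 - 49)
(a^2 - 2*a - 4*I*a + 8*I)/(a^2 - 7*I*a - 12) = (a - 2)/(a - 3*I)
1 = 1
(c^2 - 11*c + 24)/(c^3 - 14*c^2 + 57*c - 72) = 1/(c - 3)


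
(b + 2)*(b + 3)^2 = b^3 + 8*b^2 + 21*b + 18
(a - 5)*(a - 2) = a^2 - 7*a + 10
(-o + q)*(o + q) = -o^2 + q^2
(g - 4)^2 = g^2 - 8*g + 16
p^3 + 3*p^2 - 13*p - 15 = (p - 3)*(p + 1)*(p + 5)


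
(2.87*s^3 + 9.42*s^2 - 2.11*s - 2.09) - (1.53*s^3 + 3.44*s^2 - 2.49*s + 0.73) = 1.34*s^3 + 5.98*s^2 + 0.38*s - 2.82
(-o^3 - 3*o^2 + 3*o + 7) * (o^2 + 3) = -o^5 - 3*o^4 - 2*o^2 + 9*o + 21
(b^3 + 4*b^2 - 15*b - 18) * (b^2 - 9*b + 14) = b^5 - 5*b^4 - 37*b^3 + 173*b^2 - 48*b - 252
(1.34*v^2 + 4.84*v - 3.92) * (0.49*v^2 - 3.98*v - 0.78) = 0.6566*v^4 - 2.9616*v^3 - 22.2292*v^2 + 11.8264*v + 3.0576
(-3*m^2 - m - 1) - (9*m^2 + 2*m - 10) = -12*m^2 - 3*m + 9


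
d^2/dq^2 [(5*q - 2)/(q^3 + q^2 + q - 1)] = 2*(15*q^5 + 3*q^4 - 16*q^3 + 18*q^2 + 3*q + 1)/(q^9 + 3*q^8 + 6*q^7 + 4*q^6 - 6*q^4 - 2*q^3 + 3*q - 1)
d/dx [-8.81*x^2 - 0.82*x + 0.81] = -17.62*x - 0.82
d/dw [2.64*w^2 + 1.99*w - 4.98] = 5.28*w + 1.99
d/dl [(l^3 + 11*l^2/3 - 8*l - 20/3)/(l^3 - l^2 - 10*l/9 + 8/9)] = 6*(-63*l^4 + 186*l^3 + 143*l^2 - 92*l - 196)/(81*l^6 - 162*l^5 - 99*l^4 + 324*l^3 - 44*l^2 - 160*l + 64)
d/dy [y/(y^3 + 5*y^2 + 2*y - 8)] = (y^3 + 5*y^2 - y*(3*y^2 + 10*y + 2) + 2*y - 8)/(y^3 + 5*y^2 + 2*y - 8)^2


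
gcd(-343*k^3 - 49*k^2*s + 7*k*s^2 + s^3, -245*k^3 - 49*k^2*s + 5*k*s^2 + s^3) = -49*k^2 + s^2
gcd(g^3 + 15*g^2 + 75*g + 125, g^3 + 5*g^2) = g + 5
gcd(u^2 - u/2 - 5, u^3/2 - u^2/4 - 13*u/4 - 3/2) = u + 2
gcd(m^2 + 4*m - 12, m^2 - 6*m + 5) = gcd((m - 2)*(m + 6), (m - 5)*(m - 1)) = 1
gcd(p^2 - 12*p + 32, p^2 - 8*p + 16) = p - 4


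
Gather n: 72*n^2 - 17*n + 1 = 72*n^2 - 17*n + 1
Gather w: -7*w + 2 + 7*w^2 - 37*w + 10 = 7*w^2 - 44*w + 12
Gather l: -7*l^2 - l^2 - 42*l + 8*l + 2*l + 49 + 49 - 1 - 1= -8*l^2 - 32*l + 96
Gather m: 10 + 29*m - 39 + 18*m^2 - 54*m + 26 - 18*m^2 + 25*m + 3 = 0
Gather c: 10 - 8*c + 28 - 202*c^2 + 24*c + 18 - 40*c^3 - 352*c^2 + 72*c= -40*c^3 - 554*c^2 + 88*c + 56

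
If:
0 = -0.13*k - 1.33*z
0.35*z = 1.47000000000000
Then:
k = -42.97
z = 4.20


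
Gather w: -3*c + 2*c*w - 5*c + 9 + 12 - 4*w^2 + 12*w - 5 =-8*c - 4*w^2 + w*(2*c + 12) + 16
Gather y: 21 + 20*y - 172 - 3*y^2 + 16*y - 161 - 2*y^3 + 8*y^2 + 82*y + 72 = -2*y^3 + 5*y^2 + 118*y - 240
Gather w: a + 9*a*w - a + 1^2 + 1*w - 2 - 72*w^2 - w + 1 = 9*a*w - 72*w^2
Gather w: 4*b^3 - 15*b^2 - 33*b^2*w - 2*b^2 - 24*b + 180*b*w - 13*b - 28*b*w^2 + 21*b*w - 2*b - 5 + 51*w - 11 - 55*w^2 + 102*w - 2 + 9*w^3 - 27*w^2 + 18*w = 4*b^3 - 17*b^2 - 39*b + 9*w^3 + w^2*(-28*b - 82) + w*(-33*b^2 + 201*b + 171) - 18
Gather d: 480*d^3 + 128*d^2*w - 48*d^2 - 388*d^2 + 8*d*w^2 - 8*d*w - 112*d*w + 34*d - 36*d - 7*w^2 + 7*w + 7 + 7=480*d^3 + d^2*(128*w - 436) + d*(8*w^2 - 120*w - 2) - 7*w^2 + 7*w + 14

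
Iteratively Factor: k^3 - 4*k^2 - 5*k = (k - 5)*(k^2 + k) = k*(k - 5)*(k + 1)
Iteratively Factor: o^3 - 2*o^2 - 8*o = (o)*(o^2 - 2*o - 8) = o*(o - 4)*(o + 2)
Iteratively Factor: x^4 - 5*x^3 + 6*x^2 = (x)*(x^3 - 5*x^2 + 6*x) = x*(x - 3)*(x^2 - 2*x) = x*(x - 3)*(x - 2)*(x)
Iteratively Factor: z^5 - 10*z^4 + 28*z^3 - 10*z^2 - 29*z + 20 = (z - 1)*(z^4 - 9*z^3 + 19*z^2 + 9*z - 20) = (z - 5)*(z - 1)*(z^3 - 4*z^2 - z + 4) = (z - 5)*(z - 1)*(z + 1)*(z^2 - 5*z + 4) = (z - 5)*(z - 4)*(z - 1)*(z + 1)*(z - 1)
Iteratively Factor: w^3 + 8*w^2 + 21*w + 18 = (w + 3)*(w^2 + 5*w + 6) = (w + 3)^2*(w + 2)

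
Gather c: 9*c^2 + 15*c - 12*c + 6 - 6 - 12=9*c^2 + 3*c - 12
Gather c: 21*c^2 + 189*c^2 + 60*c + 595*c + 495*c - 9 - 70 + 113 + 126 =210*c^2 + 1150*c + 160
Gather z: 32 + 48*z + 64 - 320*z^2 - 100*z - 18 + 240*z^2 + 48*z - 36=-80*z^2 - 4*z + 42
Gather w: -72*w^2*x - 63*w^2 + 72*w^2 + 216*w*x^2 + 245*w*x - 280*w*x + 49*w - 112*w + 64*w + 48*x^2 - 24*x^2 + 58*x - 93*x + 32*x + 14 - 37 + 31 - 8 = w^2*(9 - 72*x) + w*(216*x^2 - 35*x + 1) + 24*x^2 - 3*x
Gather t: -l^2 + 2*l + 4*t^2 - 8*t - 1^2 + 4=-l^2 + 2*l + 4*t^2 - 8*t + 3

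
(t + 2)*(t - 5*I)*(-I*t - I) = -I*t^3 - 5*t^2 - 3*I*t^2 - 15*t - 2*I*t - 10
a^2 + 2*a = a*(a + 2)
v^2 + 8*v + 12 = (v + 2)*(v + 6)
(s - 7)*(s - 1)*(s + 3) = s^3 - 5*s^2 - 17*s + 21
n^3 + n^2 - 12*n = n*(n - 3)*(n + 4)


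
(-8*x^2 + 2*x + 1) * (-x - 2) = 8*x^3 + 14*x^2 - 5*x - 2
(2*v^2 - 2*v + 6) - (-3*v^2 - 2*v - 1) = 5*v^2 + 7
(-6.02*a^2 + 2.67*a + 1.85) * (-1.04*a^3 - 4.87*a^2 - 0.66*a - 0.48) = 6.2608*a^5 + 26.5406*a^4 - 10.9537*a^3 - 7.8821*a^2 - 2.5026*a - 0.888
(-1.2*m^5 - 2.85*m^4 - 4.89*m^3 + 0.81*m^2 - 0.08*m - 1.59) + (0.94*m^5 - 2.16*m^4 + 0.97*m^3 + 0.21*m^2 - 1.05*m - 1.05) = -0.26*m^5 - 5.01*m^4 - 3.92*m^3 + 1.02*m^2 - 1.13*m - 2.64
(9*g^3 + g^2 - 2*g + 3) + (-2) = 9*g^3 + g^2 - 2*g + 1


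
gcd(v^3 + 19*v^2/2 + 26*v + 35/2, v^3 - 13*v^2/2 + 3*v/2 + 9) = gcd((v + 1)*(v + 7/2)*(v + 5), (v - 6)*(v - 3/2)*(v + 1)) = v + 1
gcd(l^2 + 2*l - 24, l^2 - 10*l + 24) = l - 4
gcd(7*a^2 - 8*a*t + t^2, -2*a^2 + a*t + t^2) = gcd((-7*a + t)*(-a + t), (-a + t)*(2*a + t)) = -a + t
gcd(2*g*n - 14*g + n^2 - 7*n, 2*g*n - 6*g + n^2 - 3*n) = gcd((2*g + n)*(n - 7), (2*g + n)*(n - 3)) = 2*g + n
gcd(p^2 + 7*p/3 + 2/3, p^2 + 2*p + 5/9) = p + 1/3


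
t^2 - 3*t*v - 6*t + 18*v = (t - 6)*(t - 3*v)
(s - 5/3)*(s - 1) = s^2 - 8*s/3 + 5/3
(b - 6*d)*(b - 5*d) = b^2 - 11*b*d + 30*d^2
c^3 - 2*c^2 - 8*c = c*(c - 4)*(c + 2)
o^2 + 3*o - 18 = (o - 3)*(o + 6)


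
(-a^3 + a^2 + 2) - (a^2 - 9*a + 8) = -a^3 + 9*a - 6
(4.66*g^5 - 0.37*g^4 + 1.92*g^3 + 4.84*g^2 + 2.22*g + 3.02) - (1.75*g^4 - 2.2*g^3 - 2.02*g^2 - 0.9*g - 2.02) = 4.66*g^5 - 2.12*g^4 + 4.12*g^3 + 6.86*g^2 + 3.12*g + 5.04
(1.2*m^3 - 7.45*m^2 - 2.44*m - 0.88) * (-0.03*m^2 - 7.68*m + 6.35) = -0.036*m^5 - 8.9925*m^4 + 64.9092*m^3 - 28.5419*m^2 - 8.7356*m - 5.588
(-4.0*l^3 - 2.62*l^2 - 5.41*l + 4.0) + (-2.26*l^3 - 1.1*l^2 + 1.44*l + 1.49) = -6.26*l^3 - 3.72*l^2 - 3.97*l + 5.49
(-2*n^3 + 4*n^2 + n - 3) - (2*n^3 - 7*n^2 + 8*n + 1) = -4*n^3 + 11*n^2 - 7*n - 4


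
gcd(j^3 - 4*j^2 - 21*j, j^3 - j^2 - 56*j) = j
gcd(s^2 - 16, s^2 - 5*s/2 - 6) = s - 4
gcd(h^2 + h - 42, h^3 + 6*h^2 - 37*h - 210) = h^2 + h - 42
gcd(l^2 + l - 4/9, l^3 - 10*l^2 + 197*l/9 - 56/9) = l - 1/3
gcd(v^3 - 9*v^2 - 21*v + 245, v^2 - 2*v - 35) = v^2 - 2*v - 35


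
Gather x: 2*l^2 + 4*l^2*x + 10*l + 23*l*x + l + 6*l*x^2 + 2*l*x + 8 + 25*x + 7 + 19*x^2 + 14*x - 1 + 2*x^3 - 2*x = 2*l^2 + 11*l + 2*x^3 + x^2*(6*l + 19) + x*(4*l^2 + 25*l + 37) + 14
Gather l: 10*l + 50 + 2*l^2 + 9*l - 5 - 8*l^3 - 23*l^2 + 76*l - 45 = -8*l^3 - 21*l^2 + 95*l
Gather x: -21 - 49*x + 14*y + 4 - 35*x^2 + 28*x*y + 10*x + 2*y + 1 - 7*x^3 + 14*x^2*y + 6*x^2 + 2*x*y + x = -7*x^3 + x^2*(14*y - 29) + x*(30*y - 38) + 16*y - 16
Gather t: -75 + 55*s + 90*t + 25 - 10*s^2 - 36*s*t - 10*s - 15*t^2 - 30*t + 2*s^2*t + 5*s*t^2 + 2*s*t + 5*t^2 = -10*s^2 + 45*s + t^2*(5*s - 10) + t*(2*s^2 - 34*s + 60) - 50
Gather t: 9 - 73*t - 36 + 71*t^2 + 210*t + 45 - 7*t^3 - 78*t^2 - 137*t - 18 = -7*t^3 - 7*t^2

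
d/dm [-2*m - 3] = -2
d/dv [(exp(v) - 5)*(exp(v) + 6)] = (2*exp(v) + 1)*exp(v)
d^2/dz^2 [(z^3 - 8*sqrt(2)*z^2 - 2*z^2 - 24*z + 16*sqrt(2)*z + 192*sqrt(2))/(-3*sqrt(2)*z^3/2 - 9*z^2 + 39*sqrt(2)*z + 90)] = 4*(2*z^6 + 11*sqrt(2)*z^6 - 48*sqrt(2)*z^5 - 6*z^5 - 492*sqrt(2)*z^4 - 132*z^4 - 4408*z^3 - 128*sqrt(2)*z^3 - 4680*z^2 + 10908*sqrt(2)*z^2 - 8640*sqrt(2)*z + 62856*z - 168672*sqrt(2) + 28560)/(3*(sqrt(2)*z^9 + 18*z^8 - 24*sqrt(2)*z^7 - 1008*z^6 - 456*sqrt(2)*z^5 + 18288*z^4 + 15904*sqrt(2)*z^3 - 89280*z^2 - 140400*sqrt(2)*z - 108000))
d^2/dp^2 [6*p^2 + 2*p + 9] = 12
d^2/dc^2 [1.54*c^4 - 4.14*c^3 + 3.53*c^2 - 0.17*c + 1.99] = 18.48*c^2 - 24.84*c + 7.06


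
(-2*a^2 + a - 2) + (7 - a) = 5 - 2*a^2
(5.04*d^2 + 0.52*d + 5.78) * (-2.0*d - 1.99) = -10.08*d^3 - 11.0696*d^2 - 12.5948*d - 11.5022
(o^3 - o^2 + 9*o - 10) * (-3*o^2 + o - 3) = -3*o^5 + 4*o^4 - 31*o^3 + 42*o^2 - 37*o + 30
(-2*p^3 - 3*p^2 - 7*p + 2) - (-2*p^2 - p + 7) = -2*p^3 - p^2 - 6*p - 5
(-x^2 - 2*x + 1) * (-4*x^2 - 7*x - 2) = 4*x^4 + 15*x^3 + 12*x^2 - 3*x - 2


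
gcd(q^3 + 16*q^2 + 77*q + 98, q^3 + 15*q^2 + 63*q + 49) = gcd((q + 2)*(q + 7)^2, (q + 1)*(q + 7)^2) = q^2 + 14*q + 49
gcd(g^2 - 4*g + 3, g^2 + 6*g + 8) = 1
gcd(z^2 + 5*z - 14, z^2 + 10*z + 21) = z + 7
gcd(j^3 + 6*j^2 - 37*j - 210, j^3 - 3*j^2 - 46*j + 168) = j^2 + j - 42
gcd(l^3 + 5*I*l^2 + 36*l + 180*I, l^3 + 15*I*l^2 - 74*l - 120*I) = l^2 + 11*I*l - 30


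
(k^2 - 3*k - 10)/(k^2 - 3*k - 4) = (-k^2 + 3*k + 10)/(-k^2 + 3*k + 4)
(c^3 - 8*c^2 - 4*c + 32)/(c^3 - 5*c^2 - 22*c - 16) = (c - 2)/(c + 1)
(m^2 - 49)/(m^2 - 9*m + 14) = (m + 7)/(m - 2)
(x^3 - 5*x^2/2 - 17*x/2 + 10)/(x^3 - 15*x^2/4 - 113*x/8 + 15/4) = 4*(x^2 - 5*x + 4)/(4*x^2 - 25*x + 6)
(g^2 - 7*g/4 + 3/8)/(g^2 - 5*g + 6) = (8*g^2 - 14*g + 3)/(8*(g^2 - 5*g + 6))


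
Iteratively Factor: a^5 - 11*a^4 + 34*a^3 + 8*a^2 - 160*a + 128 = (a - 4)*(a^4 - 7*a^3 + 6*a^2 + 32*a - 32) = (a - 4)*(a - 1)*(a^3 - 6*a^2 + 32) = (a - 4)^2*(a - 1)*(a^2 - 2*a - 8) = (a - 4)^2*(a - 1)*(a + 2)*(a - 4)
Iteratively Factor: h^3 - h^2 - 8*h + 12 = (h + 3)*(h^2 - 4*h + 4) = (h - 2)*(h + 3)*(h - 2)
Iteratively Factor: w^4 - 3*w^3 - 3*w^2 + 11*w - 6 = (w + 2)*(w^3 - 5*w^2 + 7*w - 3) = (w - 1)*(w + 2)*(w^2 - 4*w + 3) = (w - 1)^2*(w + 2)*(w - 3)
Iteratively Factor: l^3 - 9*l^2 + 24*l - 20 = (l - 5)*(l^2 - 4*l + 4) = (l - 5)*(l - 2)*(l - 2)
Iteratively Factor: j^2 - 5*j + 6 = (j - 2)*(j - 3)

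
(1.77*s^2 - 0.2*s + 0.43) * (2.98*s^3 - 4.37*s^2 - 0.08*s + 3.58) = 5.2746*s^5 - 8.3309*s^4 + 2.0138*s^3 + 4.4735*s^2 - 0.7504*s + 1.5394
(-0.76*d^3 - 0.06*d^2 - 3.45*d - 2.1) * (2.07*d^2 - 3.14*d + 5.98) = -1.5732*d^5 + 2.2622*d^4 - 11.4979*d^3 + 6.1272*d^2 - 14.037*d - 12.558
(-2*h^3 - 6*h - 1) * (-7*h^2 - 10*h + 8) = 14*h^5 + 20*h^4 + 26*h^3 + 67*h^2 - 38*h - 8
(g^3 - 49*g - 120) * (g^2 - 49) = g^5 - 98*g^3 - 120*g^2 + 2401*g + 5880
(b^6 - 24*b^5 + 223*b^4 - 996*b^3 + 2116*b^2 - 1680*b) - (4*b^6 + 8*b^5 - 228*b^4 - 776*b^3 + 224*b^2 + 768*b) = -3*b^6 - 32*b^5 + 451*b^4 - 220*b^3 + 1892*b^2 - 2448*b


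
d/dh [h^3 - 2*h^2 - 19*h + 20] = 3*h^2 - 4*h - 19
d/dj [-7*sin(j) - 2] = -7*cos(j)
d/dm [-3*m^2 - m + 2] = -6*m - 1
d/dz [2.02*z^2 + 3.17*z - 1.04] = 4.04*z + 3.17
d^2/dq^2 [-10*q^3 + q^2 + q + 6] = 2 - 60*q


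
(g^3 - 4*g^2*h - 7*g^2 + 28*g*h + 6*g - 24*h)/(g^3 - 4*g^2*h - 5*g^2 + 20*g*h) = (g^2 - 7*g + 6)/(g*(g - 5))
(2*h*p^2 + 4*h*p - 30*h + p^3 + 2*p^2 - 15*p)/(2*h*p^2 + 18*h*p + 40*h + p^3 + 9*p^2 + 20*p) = (p - 3)/(p + 4)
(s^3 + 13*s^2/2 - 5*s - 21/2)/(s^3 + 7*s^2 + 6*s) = (2*s^2 + 11*s - 21)/(2*s*(s + 6))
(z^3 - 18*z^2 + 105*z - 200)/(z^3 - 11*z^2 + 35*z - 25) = (z - 8)/(z - 1)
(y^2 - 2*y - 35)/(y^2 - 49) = (y + 5)/(y + 7)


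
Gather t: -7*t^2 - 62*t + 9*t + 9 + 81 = -7*t^2 - 53*t + 90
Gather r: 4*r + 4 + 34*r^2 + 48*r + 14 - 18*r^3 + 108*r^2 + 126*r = -18*r^3 + 142*r^2 + 178*r + 18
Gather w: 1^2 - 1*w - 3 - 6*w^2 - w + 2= -6*w^2 - 2*w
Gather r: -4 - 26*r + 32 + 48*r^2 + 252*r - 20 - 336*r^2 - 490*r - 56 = -288*r^2 - 264*r - 48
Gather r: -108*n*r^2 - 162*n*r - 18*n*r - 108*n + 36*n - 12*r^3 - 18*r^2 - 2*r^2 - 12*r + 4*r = -72*n - 12*r^3 + r^2*(-108*n - 20) + r*(-180*n - 8)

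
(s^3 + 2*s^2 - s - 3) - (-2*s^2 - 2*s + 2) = s^3 + 4*s^2 + s - 5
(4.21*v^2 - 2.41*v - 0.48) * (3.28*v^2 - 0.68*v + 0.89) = 13.8088*v^4 - 10.7676*v^3 + 3.8113*v^2 - 1.8185*v - 0.4272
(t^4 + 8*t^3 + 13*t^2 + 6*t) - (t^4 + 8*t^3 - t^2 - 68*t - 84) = 14*t^2 + 74*t + 84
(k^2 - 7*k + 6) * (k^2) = k^4 - 7*k^3 + 6*k^2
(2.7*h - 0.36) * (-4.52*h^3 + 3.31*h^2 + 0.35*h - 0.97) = -12.204*h^4 + 10.5642*h^3 - 0.2466*h^2 - 2.745*h + 0.3492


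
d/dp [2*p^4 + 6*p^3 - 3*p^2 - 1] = 2*p*(4*p^2 + 9*p - 3)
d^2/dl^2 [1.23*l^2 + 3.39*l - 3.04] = 2.46000000000000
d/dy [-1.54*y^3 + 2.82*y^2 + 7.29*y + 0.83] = -4.62*y^2 + 5.64*y + 7.29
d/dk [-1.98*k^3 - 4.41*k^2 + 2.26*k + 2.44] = -5.94*k^2 - 8.82*k + 2.26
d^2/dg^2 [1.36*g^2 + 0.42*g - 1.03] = 2.72000000000000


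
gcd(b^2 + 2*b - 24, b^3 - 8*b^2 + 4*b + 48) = b - 4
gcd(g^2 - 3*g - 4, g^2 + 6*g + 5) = g + 1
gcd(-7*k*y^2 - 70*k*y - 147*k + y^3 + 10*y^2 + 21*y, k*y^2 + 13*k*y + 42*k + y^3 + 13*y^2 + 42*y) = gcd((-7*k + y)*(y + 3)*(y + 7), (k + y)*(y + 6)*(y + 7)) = y + 7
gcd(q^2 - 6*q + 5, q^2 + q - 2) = q - 1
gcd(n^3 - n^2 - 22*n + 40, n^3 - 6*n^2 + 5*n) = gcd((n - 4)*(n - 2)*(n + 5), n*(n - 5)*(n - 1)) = 1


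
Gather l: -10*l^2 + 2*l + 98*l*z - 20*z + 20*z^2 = -10*l^2 + l*(98*z + 2) + 20*z^2 - 20*z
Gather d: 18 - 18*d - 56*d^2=-56*d^2 - 18*d + 18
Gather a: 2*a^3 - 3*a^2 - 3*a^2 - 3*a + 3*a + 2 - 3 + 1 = 2*a^3 - 6*a^2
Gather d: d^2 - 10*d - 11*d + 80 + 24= d^2 - 21*d + 104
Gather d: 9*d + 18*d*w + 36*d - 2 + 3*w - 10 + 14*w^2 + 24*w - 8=d*(18*w + 45) + 14*w^2 + 27*w - 20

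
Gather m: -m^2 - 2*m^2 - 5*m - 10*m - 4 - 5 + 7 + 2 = -3*m^2 - 15*m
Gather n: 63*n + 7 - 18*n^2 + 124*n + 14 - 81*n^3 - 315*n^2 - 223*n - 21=-81*n^3 - 333*n^2 - 36*n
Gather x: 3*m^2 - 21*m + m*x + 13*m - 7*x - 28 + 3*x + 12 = 3*m^2 - 8*m + x*(m - 4) - 16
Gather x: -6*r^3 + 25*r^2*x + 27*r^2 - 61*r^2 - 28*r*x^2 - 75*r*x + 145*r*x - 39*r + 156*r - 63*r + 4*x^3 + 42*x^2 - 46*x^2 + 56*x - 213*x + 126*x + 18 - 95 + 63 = -6*r^3 - 34*r^2 + 54*r + 4*x^3 + x^2*(-28*r - 4) + x*(25*r^2 + 70*r - 31) - 14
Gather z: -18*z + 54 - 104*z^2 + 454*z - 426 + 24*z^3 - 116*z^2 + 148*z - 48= 24*z^3 - 220*z^2 + 584*z - 420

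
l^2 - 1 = (l - 1)*(l + 1)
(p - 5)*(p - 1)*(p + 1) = p^3 - 5*p^2 - p + 5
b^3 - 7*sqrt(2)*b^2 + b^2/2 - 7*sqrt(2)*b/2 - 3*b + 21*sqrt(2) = (b - 3/2)*(b + 2)*(b - 7*sqrt(2))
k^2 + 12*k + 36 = (k + 6)^2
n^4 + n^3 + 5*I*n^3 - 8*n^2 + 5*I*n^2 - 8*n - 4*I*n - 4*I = (n + 1)*(n + I)*(n + 2*I)^2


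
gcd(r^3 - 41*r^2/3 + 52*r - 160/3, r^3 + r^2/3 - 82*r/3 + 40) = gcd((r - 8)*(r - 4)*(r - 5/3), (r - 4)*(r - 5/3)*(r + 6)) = r^2 - 17*r/3 + 20/3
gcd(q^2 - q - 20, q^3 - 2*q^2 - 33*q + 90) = q - 5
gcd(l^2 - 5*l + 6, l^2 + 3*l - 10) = l - 2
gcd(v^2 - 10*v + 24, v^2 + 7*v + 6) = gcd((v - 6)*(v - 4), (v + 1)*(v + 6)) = 1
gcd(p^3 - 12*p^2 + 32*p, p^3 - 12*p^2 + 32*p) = p^3 - 12*p^2 + 32*p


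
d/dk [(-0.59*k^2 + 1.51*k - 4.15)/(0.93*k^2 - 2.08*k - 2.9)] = (-0.1771*k^2 + 11.141*k - 13.011)/(0.8649*k^4 - 3.8688*k^3 - 1.0676*k^2 + 12.064*k + 8.41)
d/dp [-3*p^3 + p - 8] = 1 - 9*p^2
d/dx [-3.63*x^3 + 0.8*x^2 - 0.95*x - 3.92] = -10.89*x^2 + 1.6*x - 0.95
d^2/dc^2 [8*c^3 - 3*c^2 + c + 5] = 48*c - 6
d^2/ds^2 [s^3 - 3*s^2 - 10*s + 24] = 6*s - 6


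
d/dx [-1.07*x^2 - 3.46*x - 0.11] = -2.14*x - 3.46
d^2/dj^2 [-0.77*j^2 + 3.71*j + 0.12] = -1.54000000000000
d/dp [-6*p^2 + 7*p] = 7 - 12*p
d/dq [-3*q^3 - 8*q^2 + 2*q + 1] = -9*q^2 - 16*q + 2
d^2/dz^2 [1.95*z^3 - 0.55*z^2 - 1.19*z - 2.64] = 11.7*z - 1.1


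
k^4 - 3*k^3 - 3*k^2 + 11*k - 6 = (k - 3)*(k - 1)^2*(k + 2)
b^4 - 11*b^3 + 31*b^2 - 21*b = b*(b - 7)*(b - 3)*(b - 1)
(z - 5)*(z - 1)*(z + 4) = z^3 - 2*z^2 - 19*z + 20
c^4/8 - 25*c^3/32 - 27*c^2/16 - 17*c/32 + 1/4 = (c/4 + 1/4)*(c/2 + 1/2)*(c - 8)*(c - 1/4)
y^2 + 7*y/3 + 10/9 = (y + 2/3)*(y + 5/3)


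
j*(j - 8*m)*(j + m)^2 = j^4 - 6*j^3*m - 15*j^2*m^2 - 8*j*m^3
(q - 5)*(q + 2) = q^2 - 3*q - 10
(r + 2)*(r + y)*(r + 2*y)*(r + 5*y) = r^4 + 8*r^3*y + 2*r^3 + 17*r^2*y^2 + 16*r^2*y + 10*r*y^3 + 34*r*y^2 + 20*y^3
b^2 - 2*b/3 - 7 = (b - 3)*(b + 7/3)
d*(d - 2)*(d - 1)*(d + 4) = d^4 + d^3 - 10*d^2 + 8*d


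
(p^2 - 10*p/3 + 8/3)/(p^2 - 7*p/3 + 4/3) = (p - 2)/(p - 1)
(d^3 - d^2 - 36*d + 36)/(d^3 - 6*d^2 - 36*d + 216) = (d - 1)/(d - 6)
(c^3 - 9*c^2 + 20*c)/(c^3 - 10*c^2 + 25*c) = (c - 4)/(c - 5)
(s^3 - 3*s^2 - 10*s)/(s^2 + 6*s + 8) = s*(s - 5)/(s + 4)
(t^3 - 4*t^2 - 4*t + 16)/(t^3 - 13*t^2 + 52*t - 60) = (t^2 - 2*t - 8)/(t^2 - 11*t + 30)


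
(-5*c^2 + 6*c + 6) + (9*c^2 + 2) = 4*c^2 + 6*c + 8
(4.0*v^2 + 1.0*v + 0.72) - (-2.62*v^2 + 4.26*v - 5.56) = 6.62*v^2 - 3.26*v + 6.28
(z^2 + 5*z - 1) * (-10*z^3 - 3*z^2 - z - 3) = -10*z^5 - 53*z^4 - 6*z^3 - 5*z^2 - 14*z + 3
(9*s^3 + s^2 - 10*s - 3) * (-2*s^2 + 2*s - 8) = -18*s^5 + 16*s^4 - 50*s^3 - 22*s^2 + 74*s + 24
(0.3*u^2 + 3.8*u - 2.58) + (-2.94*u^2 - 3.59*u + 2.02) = -2.64*u^2 + 0.21*u - 0.56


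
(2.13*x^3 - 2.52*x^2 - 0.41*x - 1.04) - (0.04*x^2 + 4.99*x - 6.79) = 2.13*x^3 - 2.56*x^2 - 5.4*x + 5.75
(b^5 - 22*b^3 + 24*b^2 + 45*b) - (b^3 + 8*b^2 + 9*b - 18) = b^5 - 23*b^3 + 16*b^2 + 36*b + 18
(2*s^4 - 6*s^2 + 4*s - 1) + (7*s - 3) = 2*s^4 - 6*s^2 + 11*s - 4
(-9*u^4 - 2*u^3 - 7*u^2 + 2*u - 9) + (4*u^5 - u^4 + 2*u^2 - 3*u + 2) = 4*u^5 - 10*u^4 - 2*u^3 - 5*u^2 - u - 7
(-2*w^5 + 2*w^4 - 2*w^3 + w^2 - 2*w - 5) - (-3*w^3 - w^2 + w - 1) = -2*w^5 + 2*w^4 + w^3 + 2*w^2 - 3*w - 4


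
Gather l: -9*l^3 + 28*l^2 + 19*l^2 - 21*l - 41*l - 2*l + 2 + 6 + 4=-9*l^3 + 47*l^2 - 64*l + 12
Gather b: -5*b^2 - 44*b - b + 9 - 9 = -5*b^2 - 45*b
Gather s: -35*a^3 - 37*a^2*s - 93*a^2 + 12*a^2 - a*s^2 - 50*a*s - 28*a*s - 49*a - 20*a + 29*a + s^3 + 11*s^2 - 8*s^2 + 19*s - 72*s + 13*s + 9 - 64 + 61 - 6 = -35*a^3 - 81*a^2 - 40*a + s^3 + s^2*(3 - a) + s*(-37*a^2 - 78*a - 40)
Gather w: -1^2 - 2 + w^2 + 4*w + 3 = w^2 + 4*w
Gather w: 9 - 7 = 2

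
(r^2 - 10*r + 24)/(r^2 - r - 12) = (r - 6)/(r + 3)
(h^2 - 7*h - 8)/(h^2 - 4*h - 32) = (h + 1)/(h + 4)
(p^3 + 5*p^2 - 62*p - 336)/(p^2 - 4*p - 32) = (p^2 + 13*p + 42)/(p + 4)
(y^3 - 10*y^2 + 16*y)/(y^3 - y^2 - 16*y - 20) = y*(-y^2 + 10*y - 16)/(-y^3 + y^2 + 16*y + 20)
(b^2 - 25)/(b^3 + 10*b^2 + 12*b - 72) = (b^2 - 25)/(b^3 + 10*b^2 + 12*b - 72)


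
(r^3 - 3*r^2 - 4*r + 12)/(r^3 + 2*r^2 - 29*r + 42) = (r + 2)/(r + 7)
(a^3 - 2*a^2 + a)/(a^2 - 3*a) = (a^2 - 2*a + 1)/(a - 3)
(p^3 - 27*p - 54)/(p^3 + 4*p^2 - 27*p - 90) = (p^2 - 3*p - 18)/(p^2 + p - 30)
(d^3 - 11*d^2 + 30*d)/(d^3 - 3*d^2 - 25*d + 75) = d*(d - 6)/(d^2 + 2*d - 15)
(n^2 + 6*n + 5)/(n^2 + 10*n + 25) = (n + 1)/(n + 5)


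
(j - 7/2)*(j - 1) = j^2 - 9*j/2 + 7/2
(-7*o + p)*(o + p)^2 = -7*o^3 - 13*o^2*p - 5*o*p^2 + p^3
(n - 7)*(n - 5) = n^2 - 12*n + 35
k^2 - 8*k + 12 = (k - 6)*(k - 2)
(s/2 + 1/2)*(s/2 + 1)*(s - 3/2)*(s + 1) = s^4/4 + 5*s^3/8 - s^2/4 - 11*s/8 - 3/4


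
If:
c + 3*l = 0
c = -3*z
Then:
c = -3*z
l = z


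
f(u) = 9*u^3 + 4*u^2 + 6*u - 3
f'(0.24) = 9.48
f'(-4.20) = 448.68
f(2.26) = 134.88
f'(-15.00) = 5961.00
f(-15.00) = -29568.00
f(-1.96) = -67.16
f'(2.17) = 150.50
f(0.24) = -1.21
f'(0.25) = 9.69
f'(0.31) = 11.07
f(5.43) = 1588.45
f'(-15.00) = 5961.00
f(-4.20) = -624.43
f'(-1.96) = 94.04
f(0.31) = -0.49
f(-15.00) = -29568.00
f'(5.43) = 845.53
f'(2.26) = 161.99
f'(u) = 27*u^2 + 8*u + 6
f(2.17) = 120.82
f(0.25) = -1.11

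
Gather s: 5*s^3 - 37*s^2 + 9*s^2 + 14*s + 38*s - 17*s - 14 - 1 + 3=5*s^3 - 28*s^2 + 35*s - 12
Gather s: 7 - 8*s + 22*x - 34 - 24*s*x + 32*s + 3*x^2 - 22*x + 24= s*(24 - 24*x) + 3*x^2 - 3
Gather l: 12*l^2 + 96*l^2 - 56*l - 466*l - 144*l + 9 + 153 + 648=108*l^2 - 666*l + 810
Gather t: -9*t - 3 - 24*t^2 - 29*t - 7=-24*t^2 - 38*t - 10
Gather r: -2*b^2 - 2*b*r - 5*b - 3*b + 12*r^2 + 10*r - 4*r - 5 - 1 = -2*b^2 - 8*b + 12*r^2 + r*(6 - 2*b) - 6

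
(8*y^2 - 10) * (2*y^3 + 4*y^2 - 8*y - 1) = 16*y^5 + 32*y^4 - 84*y^3 - 48*y^2 + 80*y + 10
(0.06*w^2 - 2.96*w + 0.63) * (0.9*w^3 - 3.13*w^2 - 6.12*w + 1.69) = 0.054*w^5 - 2.8518*w^4 + 9.4646*w^3 + 16.2447*w^2 - 8.858*w + 1.0647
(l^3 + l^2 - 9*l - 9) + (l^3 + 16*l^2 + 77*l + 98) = 2*l^3 + 17*l^2 + 68*l + 89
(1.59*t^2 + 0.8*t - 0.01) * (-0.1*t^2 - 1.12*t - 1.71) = -0.159*t^4 - 1.8608*t^3 - 3.6139*t^2 - 1.3568*t + 0.0171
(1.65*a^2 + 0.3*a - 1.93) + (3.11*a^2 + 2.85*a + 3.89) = 4.76*a^2 + 3.15*a + 1.96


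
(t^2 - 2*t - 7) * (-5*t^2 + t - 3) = -5*t^4 + 11*t^3 + 30*t^2 - t + 21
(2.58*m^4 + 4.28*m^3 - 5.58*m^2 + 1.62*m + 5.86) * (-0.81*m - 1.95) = -2.0898*m^5 - 8.4978*m^4 - 3.8262*m^3 + 9.5688*m^2 - 7.9056*m - 11.427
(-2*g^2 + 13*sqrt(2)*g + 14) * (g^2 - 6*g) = -2*g^4 + 12*g^3 + 13*sqrt(2)*g^3 - 78*sqrt(2)*g^2 + 14*g^2 - 84*g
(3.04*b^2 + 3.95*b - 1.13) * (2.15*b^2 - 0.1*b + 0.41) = 6.536*b^4 + 8.1885*b^3 - 1.5781*b^2 + 1.7325*b - 0.4633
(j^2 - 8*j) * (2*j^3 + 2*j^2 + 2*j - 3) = 2*j^5 - 14*j^4 - 14*j^3 - 19*j^2 + 24*j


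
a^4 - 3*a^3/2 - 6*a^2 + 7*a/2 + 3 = (a - 3)*(a - 1)*(a + 1/2)*(a + 2)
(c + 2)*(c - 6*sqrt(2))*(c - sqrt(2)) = c^3 - 7*sqrt(2)*c^2 + 2*c^2 - 14*sqrt(2)*c + 12*c + 24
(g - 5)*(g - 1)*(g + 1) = g^3 - 5*g^2 - g + 5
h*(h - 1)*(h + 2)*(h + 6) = h^4 + 7*h^3 + 4*h^2 - 12*h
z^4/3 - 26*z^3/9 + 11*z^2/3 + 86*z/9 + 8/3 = (z/3 + 1/3)*(z - 6)*(z - 4)*(z + 1/3)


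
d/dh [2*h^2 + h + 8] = 4*h + 1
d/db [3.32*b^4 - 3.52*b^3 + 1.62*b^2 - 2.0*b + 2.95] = 13.28*b^3 - 10.56*b^2 + 3.24*b - 2.0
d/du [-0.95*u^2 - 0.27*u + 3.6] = -1.9*u - 0.27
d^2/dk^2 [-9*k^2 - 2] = -18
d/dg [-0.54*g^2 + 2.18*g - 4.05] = 2.18 - 1.08*g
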